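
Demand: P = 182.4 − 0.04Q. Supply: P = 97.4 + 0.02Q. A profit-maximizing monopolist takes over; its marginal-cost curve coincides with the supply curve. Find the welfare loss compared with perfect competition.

Competitive equilibrium: 182.4 − 0.04Q = 97.4 + 0.02Q → Q* = 1416.6667, P* = 125.7333.
Marginal revenue: MR = 182.4 − 0.08Q. Set MR = MC: 182.4 − 0.08Q = 97.4 + 0.02Q → Q_m = 850.
Price P_m = 182.4 − 0.04·850 = 148.4; MC(Q_m) = 97.4 + 0.02·850 = 114.4.
Competitive Q* = 1416.6667, so ΔQ = 566.6667; wedge = 148.4 − 114.4 = 34.
Deadweight loss = ½ × 566.6667 × 34 = 9633.33.

9633.33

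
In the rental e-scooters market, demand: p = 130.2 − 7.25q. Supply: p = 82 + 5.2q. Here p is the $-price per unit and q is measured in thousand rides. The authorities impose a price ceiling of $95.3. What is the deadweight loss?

Competitive equilibrium: 130.2 − 7.25q = 82 + 5.2q → q* = 3.8715, p* = 102.1317.
At the ceiling p = 95.3, quantity supplied = (95.3 − 82)/5.2 = 2.5577.
Willingness to pay at q' = 2.5577: 130.2 − 7.25·2.5577 = 111.6567.
Δq = 3.8715 − 2.5577 = 1.3138; wedge = 111.6567 − 95.3 = 16.3567.
Welfare loss = ½ × 1.3138 × 16.3567 = $10.74 thousand.

$10.74 thousand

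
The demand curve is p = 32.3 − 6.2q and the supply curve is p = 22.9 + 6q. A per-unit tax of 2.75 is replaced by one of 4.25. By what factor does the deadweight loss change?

Competitive equilibrium: 32.3 − 6.2q = 22.9 + 6q → q* = 0.7705, p* = 27.523.
For a per-unit tax t: Δq = t/12.2, so DWL = ½·t·(t/12.2) = t²/24.4.
At t = 2.75: DWL = 0.310. At t = 4.25: DWL = 0.740.
Ratio = (4.25/2.75)² = 2.388.

2.388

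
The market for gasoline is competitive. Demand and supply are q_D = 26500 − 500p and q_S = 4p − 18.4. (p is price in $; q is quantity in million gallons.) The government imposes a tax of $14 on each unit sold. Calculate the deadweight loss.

In inverse form: demand p = 53 − 0.002q, supply p = 4.6 + 0.25q.
Competitive equilibrium: 53 − 0.002q = 4.6 + 0.25q → q* = 192.0635, p* = 52.6159.
With the tax, the buyer price exceeds the seller price by 14: (53 − 0.002q) − (4.6 + 0.25q) = 14 → q' = 136.5079.
Δq = 192.0635 − 136.5079 = 55.5556; the wedge equals the tax, 14.
DWL = ½ × 55.5556 × 14 = $388.89 million.

$388.89 million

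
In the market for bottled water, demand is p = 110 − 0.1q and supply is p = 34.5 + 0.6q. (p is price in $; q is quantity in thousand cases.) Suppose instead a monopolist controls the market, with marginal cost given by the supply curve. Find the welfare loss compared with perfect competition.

$63.62 thousand

Competitive equilibrium: 110 − 0.1q = 34.5 + 0.6q → q* = 107.8571, p* = 99.2143.
Marginal revenue: MR = 110 − 0.2q. Set MR = MC: 110 − 0.2q = 34.5 + 0.6q → q_m = 94.375.
Price p_m = 110 − 0.1·94.375 = 100.5625; MC(q_m) = 34.5 + 0.6·94.375 = 91.125.
Competitive q* = 107.8571, so Δq = 13.4821; wedge = 100.5625 − 91.125 = 9.4375.
DWL = ½ × 13.4821 × 9.4375 = $63.62 thousand.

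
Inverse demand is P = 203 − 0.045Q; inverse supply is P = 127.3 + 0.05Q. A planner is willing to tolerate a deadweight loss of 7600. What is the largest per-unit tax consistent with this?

Competitive equilibrium: 203 − 0.045Q = 127.3 + 0.05Q → Q* = 796.8421, P* = 167.1421.
A tax t gives ΔQ = t/0.095 and wedge t, so DWL = t²/0.19.
t²/0.19 = 7600 → t² = 1444 → t = 38.

38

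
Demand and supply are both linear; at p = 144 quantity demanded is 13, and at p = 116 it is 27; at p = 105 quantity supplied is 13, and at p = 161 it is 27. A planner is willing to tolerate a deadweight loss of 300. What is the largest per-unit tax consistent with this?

Demand slope = (116 − 144)/(27 − 13) = −2, so p = 170 − 2q.
Supply slope = (161 − 105)/(27 − 13) = 4, so p = 53 + 4q.
Competitive equilibrium: 170 − 2q = 53 + 4q → q* = 19.5, p* = 131.
A tax t gives Δq = t/6 and wedge t, so DWL = t²/12.
t²/12 = 300 → t² = 3600 → t = 60.

60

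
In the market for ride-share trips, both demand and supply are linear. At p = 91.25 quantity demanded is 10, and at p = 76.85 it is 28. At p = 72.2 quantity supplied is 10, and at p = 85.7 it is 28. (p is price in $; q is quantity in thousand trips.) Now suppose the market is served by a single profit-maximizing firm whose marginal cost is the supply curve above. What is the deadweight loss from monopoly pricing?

$44.63 thousand

Demand slope = (76.85 − 91.25)/(28 − 10) = −0.8, so p = 99.25 − 0.8q.
Supply slope = (85.7 − 72.2)/(28 − 10) = 0.75, so p = 64.7 + 0.75q.
Competitive equilibrium: 99.25 − 0.8q = 64.7 + 0.75q → q* = 22.2903, p* = 81.4177.
Marginal revenue: MR = 99.25 − 1.6q. Set MR = MC: 99.25 − 1.6q = 64.7 + 0.75q → q_m = 14.7021.
Price p_m = 99.25 − 0.8·14.7021 = 87.4883; MC(q_m) = 64.7 + 0.75·14.7021 = 75.7266.
Competitive q* = 22.2903, so Δq = 7.5882; wedge = 87.4883 − 75.7266 = 11.7617.
Deadweight loss = ½ × 7.5882 × 11.7617 = $44.63 thousand.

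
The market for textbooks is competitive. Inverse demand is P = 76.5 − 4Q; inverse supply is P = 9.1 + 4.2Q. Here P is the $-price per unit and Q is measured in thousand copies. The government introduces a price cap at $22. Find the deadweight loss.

$108.66 thousand

Competitive equilibrium: 76.5 − 4Q = 9.1 + 4.2Q → Q* = 8.2195, P* = 43.622.
At the ceiling P = 22, quantity supplied = (22 − 9.1)/4.2 = 3.0714.
Willingness to pay at Q' = 3.0714: 76.5 − 4·3.0714 = 64.2144.
ΔQ = 8.2195 − 3.0714 = 5.1481; wedge = 64.2144 − 22 = 42.2144.
DWL = ½ × 5.1481 × 42.2144 = $108.66 thousand.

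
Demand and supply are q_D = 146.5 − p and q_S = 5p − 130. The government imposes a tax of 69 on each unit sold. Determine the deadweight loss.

1983.75

In inverse form: demand p = 146.5 − q, supply p = 26 + 0.2q.
Competitive equilibrium: 146.5 − q = 26 + 0.2q → q* = 100.4167, p* = 46.0833.
With the tax, the buyer price exceeds the seller price by 69: (146.5 − q) − (26 + 0.2q) = 69 → q' = 42.9167.
Δq = 100.4167 − 42.9167 = 57.5; the wedge equals the tax, 69.
Deadweight loss = ½ × 57.5 × 69 = 1983.75.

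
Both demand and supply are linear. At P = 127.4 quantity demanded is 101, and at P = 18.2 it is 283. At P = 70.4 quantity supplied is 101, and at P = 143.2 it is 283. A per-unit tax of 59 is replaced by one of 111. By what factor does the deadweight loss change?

3.540

Demand slope = (18.2 − 127.4)/(283 − 101) = −0.6, so P = 188 − 0.6Q.
Supply slope = (143.2 − 70.4)/(283 − 101) = 0.4, so P = 30 + 0.4Q.
Competitive equilibrium: 188 − 0.6Q = 30 + 0.4Q → Q* = 158, P* = 93.2.
For a per-unit tax t: ΔQ = t/1, so DWL = ½·t·(t/1) = t²/2.
At t = 59: DWL = 1740.5. At t = 111: DWL = 6160.5.
Ratio = (111/59)² = 3.540.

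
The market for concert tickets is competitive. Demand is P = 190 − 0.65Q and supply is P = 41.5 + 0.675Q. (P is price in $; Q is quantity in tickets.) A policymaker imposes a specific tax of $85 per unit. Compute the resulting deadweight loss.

$2726.42

Competitive equilibrium: 190 − 0.65Q = 41.5 + 0.675Q → Q* = 112.0755, P* = 117.1509.
With the tax, the buyer price exceeds the seller price by 85: (190 − 0.65Q) − (41.5 + 0.675Q) = 85 → Q' = 47.9245.
ΔQ = 112.0755 − 47.9245 = 64.151; the wedge equals the tax, 85.
Welfare loss = ½ × 64.151 × 85 = $2726.42.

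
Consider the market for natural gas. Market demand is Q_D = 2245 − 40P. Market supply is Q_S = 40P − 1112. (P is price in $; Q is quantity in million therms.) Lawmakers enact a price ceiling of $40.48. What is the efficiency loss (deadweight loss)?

In inverse form: demand P = 56.125 − 0.025Q, supply P = 27.8 + 0.025Q.
Competitive equilibrium: 56.125 − 0.025Q = 27.8 + 0.025Q → Q* = 566.5, P* = 41.9625.
At the ceiling P = 40.48, quantity supplied = (40.48 − 27.8)/0.025 = 507.2.
Willingness to pay at Q' = 507.2: 56.125 − 0.025·507.2 = 43.445.
ΔQ = 566.5 − 507.2 = 59.3; wedge = 43.445 − 40.48 = 2.965.
Welfare loss = ½ × 59.3 × 2.965 = $87.91 million.

$87.91 million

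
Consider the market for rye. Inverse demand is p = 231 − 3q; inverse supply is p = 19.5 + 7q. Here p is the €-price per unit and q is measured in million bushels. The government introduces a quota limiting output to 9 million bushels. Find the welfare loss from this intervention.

Competitive equilibrium: 231 − 3q = 19.5 + 7q → q* = 21.15, p* = 167.55.
At q = 9: demand price = 231 − 3·9 = 204; supply price = 19.5 + 7·9 = 82.5.
Δq = 21.15 − 9 = 12.15; wedge = 204 − 82.5 = 121.5.
The triangle = ½ × 12.15 × 121.5 = €738.11 million.

€738.11 million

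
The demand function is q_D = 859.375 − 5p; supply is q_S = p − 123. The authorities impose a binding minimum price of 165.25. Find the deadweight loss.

34.69

In inverse form: demand p = 171.875 − 0.2q, supply p = 123 + q.
Competitive equilibrium: 171.875 − 0.2q = 123 + q → q* = 40.7292, p* = 163.7292.
At the floor p = 165.25, quantity demanded = (171.875 − 165.25)/0.2 = 33.125.
Sellers' marginal cost at q' = 33.125: 123 + 1·33.125 = 156.125.
Δq = 40.7292 − 33.125 = 7.6042; wedge = 165.25 − 156.125 = 9.125.
DWL = ½ × 7.6042 × 9.125 = 34.69.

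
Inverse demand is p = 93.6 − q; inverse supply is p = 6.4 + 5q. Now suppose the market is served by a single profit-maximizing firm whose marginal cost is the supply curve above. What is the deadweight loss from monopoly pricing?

Competitive equilibrium: 93.6 − q = 6.4 + 5q → q* = 14.5333, p* = 79.0667.
Marginal revenue: MR = 93.6 − 2q. Set MR = MC: 93.6 − 2q = 6.4 + 5q → q_m = 12.4571.
Price p_m = 93.6 − 1·12.4571 = 81.1429; MC(q_m) = 6.4 + 5·12.4571 = 68.6855.
Competitive q* = 14.5333, so Δq = 2.0762; wedge = 81.1429 − 68.6855 = 12.4574.
The triangle = ½ × 2.0762 × 12.4574 = 12.93.

12.93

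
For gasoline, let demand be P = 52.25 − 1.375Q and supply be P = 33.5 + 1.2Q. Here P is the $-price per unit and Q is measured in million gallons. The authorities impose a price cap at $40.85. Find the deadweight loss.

$1.72 million

Competitive equilibrium: 52.25 − 1.375Q = 33.5 + 1.2Q → Q* = 7.2816, P* = 42.2379.
At the ceiling P = 40.85, quantity supplied = (40.85 − 33.5)/1.2 = 6.125.
Willingness to pay at Q' = 6.125: 52.25 − 1.375·6.125 = 43.8281.
ΔQ = 7.2816 − 6.125 = 1.1566; wedge = 43.8281 − 40.85 = 2.9781.
DWL = ½ × 1.1566 × 2.9781 = $1.72 million.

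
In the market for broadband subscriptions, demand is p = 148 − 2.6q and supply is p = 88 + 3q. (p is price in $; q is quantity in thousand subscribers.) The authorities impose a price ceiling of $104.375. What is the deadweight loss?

Competitive equilibrium: 148 − 2.6q = 88 + 3q → q* = 10.7143, p* = 120.1429.
At the ceiling p = 104.375, quantity supplied = (104.375 − 88)/3 = 5.4583.
Willingness to pay at q' = 5.4583: 148 − 2.6·5.4583 = 133.8084.
Δq = 10.7143 − 5.4583 = 5.256; wedge = 133.8084 − 104.375 = 29.4334.
Welfare loss = ½ × 5.256 × 29.4334 = $77.35 thousand.

$77.35 thousand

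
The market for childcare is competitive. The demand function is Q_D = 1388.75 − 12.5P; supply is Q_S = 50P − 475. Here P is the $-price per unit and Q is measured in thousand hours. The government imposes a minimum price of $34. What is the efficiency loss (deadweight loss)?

In inverse form: demand P = 111.1 − 0.08Q, supply P = 9.5 + 0.02Q.
Competitive equilibrium: 111.1 − 0.08Q = 9.5 + 0.02Q → Q* = 1016, P* = 29.82.
At the floor P = 34, quantity demanded = (111.1 − 34)/0.08 = 963.75.
Sellers' marginal cost at Q' = 963.75: 9.5 + 0.02·963.75 = 28.775.
ΔQ = 1016 − 963.75 = 52.25; wedge = 34 − 28.775 = 5.225.
DWL = ½ × 52.25 × 5.225 = $136.50 thousand.

$136.50 thousand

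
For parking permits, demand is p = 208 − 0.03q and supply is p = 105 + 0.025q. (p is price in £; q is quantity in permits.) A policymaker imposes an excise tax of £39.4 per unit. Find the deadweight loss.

Competitive equilibrium: 208 − 0.03q = 105 + 0.025q → q* = 1872.7273, p* = 151.8182.
With the tax, the buyer price exceeds the seller price by 39.4: (208 − 0.03q) − (105 + 0.025q) = 39.4 → q' = 1156.3636.
Δq = 1872.7273 − 1156.3636 = 716.3637; the wedge equals the tax, 39.4.
DWL = ½ × 716.3637 × 39.4 = £14112.36.

£14112.36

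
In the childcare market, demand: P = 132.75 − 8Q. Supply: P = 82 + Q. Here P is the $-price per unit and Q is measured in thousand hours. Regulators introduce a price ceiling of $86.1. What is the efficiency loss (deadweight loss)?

Competitive equilibrium: 132.75 − 8Q = 82 + Q → Q* = 5.6389, P* = 87.6389.
At the ceiling P = 86.1, quantity supplied = (86.1 − 82)/1 = 4.1.
Willingness to pay at Q' = 4.1: 132.75 − 8·4.1 = 99.95.
ΔQ = 5.6389 − 4.1 = 1.5389; wedge = 99.95 − 86.1 = 13.85.
The triangle = ½ × 1.5389 × 13.85 = $10.66 thousand.

$10.66 thousand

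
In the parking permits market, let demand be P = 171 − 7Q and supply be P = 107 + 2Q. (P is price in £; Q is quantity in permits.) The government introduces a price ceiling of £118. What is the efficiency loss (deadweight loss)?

Competitive equilibrium: 171 − 7Q = 107 + 2Q → Q* = 7.1111, P* = 121.2222.
At the ceiling P = 118, quantity supplied = (118 − 107)/2 = 5.5.
Willingness to pay at Q' = 5.5: 171 − 7·5.5 = 132.5.
ΔQ = 7.1111 − 5.5 = 1.6111; wedge = 132.5 − 118 = 14.5.
Welfare loss = ½ × 1.6111 × 14.5 = £11.68.

£11.68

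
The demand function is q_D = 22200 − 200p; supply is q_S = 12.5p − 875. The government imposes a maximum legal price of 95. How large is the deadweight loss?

In inverse form: demand p = 111 − 0.005q, supply p = 70 + 0.08q.
Competitive equilibrium: 111 − 0.005q = 70 + 0.08q → q* = 482.3529, p* = 108.5882.
At the ceiling p = 95, quantity supplied = (95 − 70)/0.08 = 312.5.
Willingness to pay at q' = 312.5: 111 − 0.005·312.5 = 109.4375.
Δq = 482.3529 − 312.5 = 169.8529; wedge = 109.4375 − 95 = 14.4375.
Deadweight loss = ½ × 169.8529 × 14.4375 = 1226.13.

1226.13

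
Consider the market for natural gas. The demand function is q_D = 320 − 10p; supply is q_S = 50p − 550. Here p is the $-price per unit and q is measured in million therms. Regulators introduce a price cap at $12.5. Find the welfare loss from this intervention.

In inverse form: demand p = 32 − 0.1q, supply p = 11 + 0.02q.
Competitive equilibrium: 32 − 0.1q = 11 + 0.02q → q* = 175, p* = 14.5.
At the ceiling p = 12.5, quantity supplied = (12.5 − 11)/0.02 = 75.
Willingness to pay at q' = 75: 32 − 0.1·75 = 24.5.
Δq = 175 − 75 = 100; wedge = 24.5 − 12.5 = 12.
Welfare loss = ½ × 100 × 12 = $600 million.

$600 million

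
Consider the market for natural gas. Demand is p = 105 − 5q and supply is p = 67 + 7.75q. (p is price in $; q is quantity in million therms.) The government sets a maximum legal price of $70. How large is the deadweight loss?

Competitive equilibrium: 105 − 5q = 67 + 7.75q → q* = 2.9804, p* = 90.098.
At the ceiling p = 70, quantity supplied = (70 − 67)/7.75 = 0.3871.
Willingness to pay at q' = 0.3871: 105 − 5·0.3871 = 103.0645.
Δq = 2.9804 − 0.3871 = 2.5933; wedge = 103.0645 − 70 = 33.0645.
Welfare loss = ½ × 2.5933 × 33.0645 = $42.87 million.

$42.87 million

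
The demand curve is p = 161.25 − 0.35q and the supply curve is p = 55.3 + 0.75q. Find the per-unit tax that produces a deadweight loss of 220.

Competitive equilibrium: 161.25 − 0.35q = 55.3 + 0.75q → q* = 96.3182, p* = 127.5386.
A tax t gives Δq = t/1.1 and wedge t, so DWL = t²/2.2.
t²/2.2 = 220 → t² = 484 → t = 22.

22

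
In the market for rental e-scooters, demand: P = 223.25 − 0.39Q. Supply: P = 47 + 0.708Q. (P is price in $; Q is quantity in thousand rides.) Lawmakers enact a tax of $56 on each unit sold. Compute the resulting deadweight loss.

$1428.05 thousand

Competitive equilibrium: 223.25 − 0.39Q = 47 + 0.708Q → Q* = 160.5191, P* = 160.6475.
With the tax, the buyer price exceeds the seller price by 56: (223.25 − 0.39Q) − (47 + 0.708Q) = 56 → Q' = 109.5173.
ΔQ = 160.5191 − 109.5173 = 51.0018; the wedge equals the tax, 56.
Welfare loss = ½ × 51.0018 × 56 = $1428.05 thousand.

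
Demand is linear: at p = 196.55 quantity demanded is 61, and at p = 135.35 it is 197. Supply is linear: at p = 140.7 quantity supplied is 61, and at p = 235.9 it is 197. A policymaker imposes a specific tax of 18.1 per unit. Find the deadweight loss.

Demand slope = (135.35 − 196.55)/(197 − 61) = −0.45, so p = 224 − 0.45q.
Supply slope = (235.9 − 140.7)/(197 − 61) = 0.7, so p = 98 + 0.7q.
Competitive equilibrium: 224 − 0.45q = 98 + 0.7q → q* = 109.5652, p* = 174.6957.
With the tax, the buyer price exceeds the seller price by 18.1: (224 − 0.45q) − (98 + 0.7q) = 18.1 → q' = 93.8261.
Δq = 109.5652 − 93.8261 = 15.7391; the wedge equals the tax, 18.1.
Deadweight loss = ½ × 15.7391 × 18.1 = 142.44.

142.44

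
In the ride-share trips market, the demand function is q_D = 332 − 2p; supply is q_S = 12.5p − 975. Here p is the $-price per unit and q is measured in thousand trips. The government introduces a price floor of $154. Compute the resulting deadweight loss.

In inverse form: demand p = 166 − 0.5q, supply p = 78 + 0.08q.
Competitive equilibrium: 166 − 0.5q = 78 + 0.08q → q* = 151.7241, p* = 90.1379.
At the floor p = 154, quantity demanded = (166 − 154)/0.5 = 24.
Sellers' marginal cost at q' = 24: 78 + 0.08·24 = 79.92.
Δq = 151.7241 − 24 = 127.7241; wedge = 154 − 79.92 = 74.08.
Deadweight loss = ½ × 127.7241 × 74.08 = $4730.90 thousand.

$4730.90 thousand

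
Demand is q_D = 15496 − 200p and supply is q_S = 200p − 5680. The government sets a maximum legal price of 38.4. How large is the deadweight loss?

In inverse form: demand p = 77.48 − 0.005q, supply p = 28.4 + 0.005q.
Competitive equilibrium: 77.48 − 0.005q = 28.4 + 0.005q → q* = 4908, p* = 52.94.
At the ceiling p = 38.4, quantity supplied = (38.4 − 28.4)/0.005 = 2000.
Willingness to pay at q' = 2000: 77.48 − 0.005·2000 = 67.48.
Δq = 4908 − 2000 = 2908; wedge = 67.48 − 38.4 = 29.08.
Welfare loss = ½ × 2908 × 29.08 = 42282.32.

42282.32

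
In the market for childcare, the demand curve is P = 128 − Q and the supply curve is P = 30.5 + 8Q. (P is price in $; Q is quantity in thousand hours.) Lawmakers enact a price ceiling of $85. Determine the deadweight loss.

$72.75 thousand

Competitive equilibrium: 128 − Q = 30.5 + 8Q → Q* = 10.8333, P* = 117.1667.
At the ceiling P = 85, quantity supplied = (85 − 30.5)/8 = 6.8125.
Willingness to pay at Q' = 6.8125: 128 − 1·6.8125 = 121.1875.
ΔQ = 10.8333 − 6.8125 = 4.0208; wedge = 121.1875 − 85 = 36.1875.
The triangle = ½ × 4.0208 × 36.1875 = $72.75 thousand.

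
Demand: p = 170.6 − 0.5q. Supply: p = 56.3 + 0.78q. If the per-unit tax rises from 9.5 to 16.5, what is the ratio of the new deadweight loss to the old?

Competitive equilibrium: 170.6 − 0.5q = 56.3 + 0.78q → q* = 89.2969, p* = 125.9516.
For a per-unit tax t: Δq = t/1.28, so DWL = ½·t·(t/1.28) = t²/2.56.
At t = 9.5: DWL = 35.254. At t = 16.5: DWL = 106.348.
Ratio = (16.5/9.5)² = 3.017.

3.017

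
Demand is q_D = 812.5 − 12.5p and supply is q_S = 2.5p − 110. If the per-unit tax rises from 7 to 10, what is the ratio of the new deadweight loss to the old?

2.041

In inverse form: demand p = 65 − 0.08q, supply p = 44 + 0.4q.
Competitive equilibrium: 65 − 0.08q = 44 + 0.4q → q* = 43.75, p* = 61.5.
For a per-unit tax t: Δq = t/0.48, so DWL = ½·t·(t/0.48) = t²/0.96.
At t = 7: DWL = 51.042. At t = 10: DWL = 104.167.
Ratio = (10/7)² = 2.041.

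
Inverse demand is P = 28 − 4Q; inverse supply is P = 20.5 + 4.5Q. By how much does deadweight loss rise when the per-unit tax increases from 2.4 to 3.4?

Competitive equilibrium: 28 − 4Q = 20.5 + 4.5Q → Q* = 0.8824, P* = 24.4706.
For a per-unit tax t: ΔQ = t/8.5, so DWL = ½·t·(t/8.5) = t²/17.
At t = 2.4: DWL = 0.339. At t = 3.4: DWL = 0.68.
Increase = 0.68 − 0.339 = 0.34.

0.34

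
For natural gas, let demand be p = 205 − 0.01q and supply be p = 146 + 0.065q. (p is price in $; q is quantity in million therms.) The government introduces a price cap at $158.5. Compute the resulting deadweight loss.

$13247.35 million

Competitive equilibrium: 205 − 0.01q = 146 + 0.065q → q* = 786.66667, p* = 197.13333.
At the ceiling p = 158.5, quantity supplied = (158.5 − 146)/0.065 = 192.30769.
Willingness to pay at q' = 192.30769: 205 − 0.01·192.30769 = 203.07692.
Δq = 786.66667 − 192.30769 = 594.35898; wedge = 203.07692 − 158.5 = 44.57692.
Welfare loss = ½ × 594.35898 × 44.57692 = $13247.35 million.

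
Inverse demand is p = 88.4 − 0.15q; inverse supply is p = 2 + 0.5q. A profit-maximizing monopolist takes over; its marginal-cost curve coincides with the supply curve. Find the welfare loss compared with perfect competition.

Competitive equilibrium: 88.4 − 0.15q = 2 + 0.5q → q* = 132.9231, p* = 68.4615.
Marginal revenue: MR = 88.4 − 0.3q. Set MR = MC: 88.4 − 0.3q = 2 + 0.5q → q_m = 108.
Price p_m = 88.4 − 0.15·108 = 72.2; MC(q_m) = 2 + 0.5·108 = 56.
Competitive q* = 132.9231, so Δq = 24.9231; wedge = 72.2 − 56 = 16.2.
Deadweight loss = ½ × 24.9231 × 16.2 = 201.88.

201.88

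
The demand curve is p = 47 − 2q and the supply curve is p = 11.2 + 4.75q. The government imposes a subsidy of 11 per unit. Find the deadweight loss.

8.96

Competitive equilibrium: 47 − 2q = 11.2 + 4.75q → q* = 5.3037, p* = 36.3926.
The subsidy lowers effective supply by 11: p = 0.2 + 4.75q.
New quantity: 47 − 2q = 0.2 + 4.75q → q' = 6.9333.
Overproduction Δq = 6.9333 − 5.3037 = 1.6296; wedge = subsidy = 11.
The triangle = ½ × 1.6296 × 11 = 8.96.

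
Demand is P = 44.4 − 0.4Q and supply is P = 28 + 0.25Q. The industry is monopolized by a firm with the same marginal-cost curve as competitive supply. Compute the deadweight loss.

Competitive equilibrium: 44.4 − 0.4Q = 28 + 0.25Q → Q* = 25.2308, P* = 34.3077.
Marginal revenue: MR = 44.4 − 0.8Q. Set MR = MC: 44.4 − 0.8Q = 28 + 0.25Q → Q_m = 15.619.
Price P_m = 44.4 − 0.4·15.619 = 38.1524; MC(Q_m) = 28 + 0.25·15.619 = 31.9048.
Competitive Q* = 25.2308, so ΔQ = 9.6118; wedge = 38.1524 − 31.9048 = 6.2476.
Deadweight loss = ½ × 9.6118 × 6.2476 = 30.03.

30.03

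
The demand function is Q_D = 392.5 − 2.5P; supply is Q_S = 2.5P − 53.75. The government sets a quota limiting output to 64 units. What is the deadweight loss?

4441.56

In inverse form: demand P = 157 − 0.4Q, supply P = 21.5 + 0.4Q.
Competitive equilibrium: 157 − 0.4Q = 21.5 + 0.4Q → Q* = 169.375, P* = 89.25.
At Q = 64: demand price = 157 − 0.4·64 = 131.4; supply price = 21.5 + 0.4·64 = 47.1.
ΔQ = 169.375 − 64 = 105.375; wedge = 131.4 − 47.1 = 84.3.
The triangle = ½ × 105.375 × 84.3 = 4441.56.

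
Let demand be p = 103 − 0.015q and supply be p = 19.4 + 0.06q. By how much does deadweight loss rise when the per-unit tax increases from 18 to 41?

Competitive equilibrium: 103 − 0.015q = 19.4 + 0.06q → q* = 1114.6667, p* = 86.28.
For a per-unit tax t: Δq = t/0.075, so DWL = ½·t·(t/0.075) = t²/0.15.
At t = 18: DWL = 2160. At t = 41: DWL = 11206.667.
Increase = 11206.667 − 2160 = 9046.67.

9046.67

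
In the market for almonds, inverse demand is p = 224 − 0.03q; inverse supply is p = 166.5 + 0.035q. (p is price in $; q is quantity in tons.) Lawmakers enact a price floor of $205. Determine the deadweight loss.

$2052.14

Competitive equilibrium: 224 − 0.03q = 166.5 + 0.035q → q* = 884.61538, p* = 197.46154.
At the floor p = 205, quantity demanded = (224 − 205)/0.03 = 633.33333.
Sellers' marginal cost at q' = 633.33333: 166.5 + 0.035·633.33333 = 188.66667.
Δq = 884.61538 − 633.33333 = 251.28205; wedge = 205 − 188.66667 = 16.33333.
Welfare loss = ½ × 251.28205 × 16.33333 = $2052.14.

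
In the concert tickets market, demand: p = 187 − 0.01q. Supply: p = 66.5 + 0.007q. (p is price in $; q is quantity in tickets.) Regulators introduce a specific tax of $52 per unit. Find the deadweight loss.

Competitive equilibrium: 187 − 0.01q = 66.5 + 0.007q → q* = 7088.2353, p* = 116.1176.
With the tax, the buyer price exceeds the seller price by 52: (187 − 0.01q) − (66.5 + 0.007q) = 52 → q' = 4029.4118.
Δq = 7088.2353 − 4029.4118 = 3058.8235; the wedge equals the tax, 52.
Deadweight loss = ½ × 3058.8235 × 52 = $79529.41.

$79529.41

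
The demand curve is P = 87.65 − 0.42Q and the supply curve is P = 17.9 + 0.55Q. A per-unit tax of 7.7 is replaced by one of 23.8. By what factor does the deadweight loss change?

9.554

Competitive equilibrium: 87.65 − 0.42Q = 17.9 + 0.55Q → Q* = 71.9072, P* = 57.449.
For a per-unit tax t: ΔQ = t/0.97, so DWL = ½·t·(t/0.97) = t²/1.94.
At t = 7.7: DWL = 30.562. At t = 23.8: DWL = 291.979.
Ratio = (23.8/7.7)² = 9.554.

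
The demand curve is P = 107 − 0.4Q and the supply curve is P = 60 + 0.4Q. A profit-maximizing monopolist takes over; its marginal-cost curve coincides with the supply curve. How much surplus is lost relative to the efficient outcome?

153.40

Competitive equilibrium: 107 − 0.4Q = 60 + 0.4Q → Q* = 58.75, P* = 83.5.
Marginal revenue: MR = 107 − 0.8Q. Set MR = MC: 107 − 0.8Q = 60 + 0.4Q → Q_m = 39.1667.
Price P_m = 107 − 0.4·39.1667 = 91.3333; MC(Q_m) = 60 + 0.4·39.1667 = 75.6667.
Competitive Q* = 58.75, so ΔQ = 19.5833; wedge = 91.3333 − 75.6667 = 15.6666.
The triangle = ½ × 19.5833 × 15.6666 = 153.40.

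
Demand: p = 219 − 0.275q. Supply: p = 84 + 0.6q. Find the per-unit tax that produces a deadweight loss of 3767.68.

Competitive equilibrium: 219 − 0.275q = 84 + 0.6q → q* = 154.2857, p* = 176.5714.
A tax t gives Δq = t/0.875 and wedge t, so DWL = t²/1.75.
t²/1.75 = 3767.68 → t² = 6593.44 → t = 81.2.

81.2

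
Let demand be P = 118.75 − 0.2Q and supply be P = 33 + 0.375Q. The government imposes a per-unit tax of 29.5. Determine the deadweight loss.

756.74

Competitive equilibrium: 118.75 − 0.2Q = 33 + 0.375Q → Q* = 149.1304, P* = 88.9239.
With the tax, the buyer price exceeds the seller price by 29.5: (118.75 − 0.2Q) − (33 + 0.375Q) = 29.5 → Q' = 97.8261.
ΔQ = 149.1304 − 97.8261 = 51.3043; the wedge equals the tax, 29.5.
The triangle = ½ × 51.3043 × 29.5 = 756.74.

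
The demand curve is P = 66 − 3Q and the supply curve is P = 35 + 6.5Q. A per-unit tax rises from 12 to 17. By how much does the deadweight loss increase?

Competitive equilibrium: 66 − 3Q = 35 + 6.5Q → Q* = 3.2632, P* = 56.2105.
For a per-unit tax t: ΔQ = t/9.5, so DWL = ½·t·(t/9.5) = t²/19.
At t = 12: DWL = 7.579. At t = 17: DWL = 15.211.
Increase = 15.211 − 7.579 = 7.63.

7.63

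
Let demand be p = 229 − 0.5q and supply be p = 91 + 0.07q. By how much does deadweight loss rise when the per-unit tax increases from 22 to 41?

1050

Competitive equilibrium: 229 − 0.5q = 91 + 0.07q → q* = 242.1053, p* = 107.9474.
For a per-unit tax t: Δq = t/0.57, so DWL = ½·t·(t/0.57) = t²/1.14.
At t = 22: DWL = 424.561. At t = 41: DWL = 1474.561.
Increase = 1474.561 − 424.561 = 1050.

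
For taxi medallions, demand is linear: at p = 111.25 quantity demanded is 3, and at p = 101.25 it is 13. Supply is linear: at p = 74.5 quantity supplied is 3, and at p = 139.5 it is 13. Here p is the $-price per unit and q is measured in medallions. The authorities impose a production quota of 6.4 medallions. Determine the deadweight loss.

Demand slope = (101.25 − 111.25)/(13 − 3) = −1, so p = 114.25 − q.
Supply slope = (139.5 − 74.5)/(13 − 3) = 6.5, so p = 55 + 6.5q.
Competitive equilibrium: 114.25 − q = 55 + 6.5q → q* = 7.9, p* = 106.35.
At q = 6.4: demand price = 114.25 − 1·6.4 = 107.85; supply price = 55 + 6.5·6.4 = 96.6.
Δq = 7.9 − 6.4 = 1.5; wedge = 107.85 − 96.6 = 11.25.
Welfare loss = ½ × 1.5 × 11.25 = $8.44.

$8.44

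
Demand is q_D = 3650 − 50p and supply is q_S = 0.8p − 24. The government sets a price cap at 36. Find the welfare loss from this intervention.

In inverse form: demand p = 73 − 0.02q, supply p = 30 + 1.25q.
Competitive equilibrium: 73 − 0.02q = 30 + 1.25q → q* = 33.8583, p* = 72.3228.
At the ceiling p = 36, quantity supplied = (36 − 30)/1.25 = 4.8.
Willingness to pay at q' = 4.8: 73 − 0.02·4.8 = 72.904.
Δq = 33.8583 − 4.8 = 29.0583; wedge = 72.904 − 36 = 36.904.
Deadweight loss = ½ × 29.0583 × 36.904 = 536.18.

536.18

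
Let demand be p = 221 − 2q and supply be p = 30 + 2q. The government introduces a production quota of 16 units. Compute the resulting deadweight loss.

Competitive equilibrium: 221 − 2q = 30 + 2q → q* = 47.75, p* = 125.5.
At q = 16: demand price = 221 − 2·16 = 189; supply price = 30 + 2·16 = 62.
Δq = 47.75 − 16 = 31.75; wedge = 189 − 62 = 127.
DWL = ½ × 31.75 × 127 = 2016.125.

2016.125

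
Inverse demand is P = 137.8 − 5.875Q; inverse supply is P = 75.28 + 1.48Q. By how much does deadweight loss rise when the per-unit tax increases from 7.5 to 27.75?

48.53

Competitive equilibrium: 137.8 − 5.875Q = 75.28 + 1.48Q → Q* = 8.5003, P* = 87.8605.
For a per-unit tax t: ΔQ = t/7.355, so DWL = ½·t·(t/7.355) = t²/14.71.
At t = 7.5: DWL = 3.824. At t = 27.75: DWL = 52.35.
Increase = 52.35 − 3.824 = 48.53.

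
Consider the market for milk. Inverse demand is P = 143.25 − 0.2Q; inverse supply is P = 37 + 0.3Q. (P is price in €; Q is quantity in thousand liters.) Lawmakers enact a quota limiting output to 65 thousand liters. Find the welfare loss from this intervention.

€5439.06 thousand

Competitive equilibrium: 143.25 − 0.2Q = 37 + 0.3Q → Q* = 212.5, P* = 100.75.
At Q = 65: demand price = 143.25 − 0.2·65 = 130.25; supply price = 37 + 0.3·65 = 56.5.
ΔQ = 212.5 − 65 = 147.5; wedge = 130.25 − 56.5 = 73.75.
The triangle = ½ × 147.5 × 73.75 = €5439.06 thousand.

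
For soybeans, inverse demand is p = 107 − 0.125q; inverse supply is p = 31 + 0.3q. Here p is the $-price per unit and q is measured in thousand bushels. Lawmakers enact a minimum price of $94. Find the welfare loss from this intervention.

$1189.69 thousand

Competitive equilibrium: 107 − 0.125q = 31 + 0.3q → q* = 178.8235, p* = 84.6471.
At the floor p = 94, quantity demanded = (107 − 94)/0.125 = 104.
Sellers' marginal cost at q' = 104: 31 + 0.3·104 = 62.2.
Δq = 178.8235 − 104 = 74.8235; wedge = 94 − 62.2 = 31.8.
DWL = ½ × 74.8235 × 31.8 = $1189.69 thousand.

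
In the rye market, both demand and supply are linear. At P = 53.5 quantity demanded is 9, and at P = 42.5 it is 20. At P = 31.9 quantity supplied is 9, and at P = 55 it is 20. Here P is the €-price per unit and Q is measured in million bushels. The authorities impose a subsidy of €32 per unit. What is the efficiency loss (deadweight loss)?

€165.16 million

Demand slope = (42.5 − 53.5)/(20 − 9) = −1, so P = 62.5 − Q.
Supply slope = (55 − 31.9)/(20 − 9) = 2.1, so P = 13 + 2.1Q.
Competitive equilibrium: 62.5 − Q = 13 + 2.1Q → Q* = 15.9677, P* = 46.5323.
The subsidy lowers effective supply by 32: P = 2.1Q − 19.
New quantity: 62.5 − Q = 2.1Q − 19 → Q' = 26.2903.
Overproduction ΔQ = 26.2903 − 15.9677 = 10.3226; wedge = subsidy = 32.
The triangle = ½ × 10.3226 × 32 = €165.16 million.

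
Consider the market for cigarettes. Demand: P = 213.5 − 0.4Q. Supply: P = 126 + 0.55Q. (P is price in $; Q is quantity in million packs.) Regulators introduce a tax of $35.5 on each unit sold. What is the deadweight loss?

Competitive equilibrium: 213.5 − 0.4Q = 126 + 0.55Q → Q* = 92.1053, P* = 176.6579.
With the tax, the buyer price exceeds the seller price by 35.5: (213.5 − 0.4Q) − (126 + 0.55Q) = 35.5 → Q' = 54.7368.
ΔQ = 92.1053 − 54.7368 = 37.3685; the wedge equals the tax, 35.5.
The triangle = ½ × 37.3685 × 35.5 = $663.29 million.

$663.29 million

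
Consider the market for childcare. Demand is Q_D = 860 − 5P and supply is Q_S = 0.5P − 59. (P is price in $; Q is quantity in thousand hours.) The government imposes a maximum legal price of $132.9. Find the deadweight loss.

$321.48 thousand

In inverse form: demand P = 172 − 0.2Q, supply P = 118 + 2Q.
Competitive equilibrium: 172 − 0.2Q = 118 + 2Q → Q* = 24.5455, P* = 167.0909.
At the ceiling P = 132.9, quantity supplied = (132.9 − 118)/2 = 7.45.
Willingness to pay at Q' = 7.45: 172 − 0.2·7.45 = 170.51.
ΔQ = 24.5455 − 7.45 = 17.0955; wedge = 170.51 − 132.9 = 37.61.
Deadweight loss = ½ × 17.0955 × 37.61 = $321.48 thousand.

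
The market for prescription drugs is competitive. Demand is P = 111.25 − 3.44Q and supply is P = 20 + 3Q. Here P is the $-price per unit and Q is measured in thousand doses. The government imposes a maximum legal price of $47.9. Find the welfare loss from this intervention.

$76.35 thousand

Competitive equilibrium: 111.25 − 3.44Q = 20 + 3Q → Q* = 14.1693, P* = 62.5078.
At the ceiling P = 47.9, quantity supplied = (47.9 − 20)/3 = 9.3.
Willingness to pay at Q' = 9.3: 111.25 − 3.44·9.3 = 79.258.
ΔQ = 14.1693 − 9.3 = 4.8693; wedge = 79.258 − 47.9 = 31.358.
Welfare loss = ½ × 4.8693 × 31.358 = $76.35 thousand.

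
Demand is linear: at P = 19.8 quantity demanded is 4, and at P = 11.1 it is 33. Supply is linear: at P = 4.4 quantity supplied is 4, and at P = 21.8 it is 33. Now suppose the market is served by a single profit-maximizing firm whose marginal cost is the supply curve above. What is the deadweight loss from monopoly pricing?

Demand slope = (11.1 − 19.8)/(33 − 4) = −0.3, so P = 21 − 0.3Q.
Supply slope = (21.8 − 4.4)/(33 − 4) = 0.6, so P = 2 + 0.6Q.
Competitive equilibrium: 21 − 0.3Q = 2 + 0.6Q → Q* = 21.1111, P* = 14.6667.
Marginal revenue: MR = 21 − 0.6Q. Set MR = MC: 21 − 0.6Q = 2 + 0.6Q → Q_m = 15.8333.
Price P_m = 21 − 0.3·15.8333 = 16.25; MC(Q_m) = 2 + 0.6·15.8333 = 11.5.
Competitive Q* = 21.1111, so ΔQ = 5.2778; wedge = 16.25 − 11.5 = 4.75.
The triangle = ½ × 5.2778 × 4.75 = 12.53.

12.53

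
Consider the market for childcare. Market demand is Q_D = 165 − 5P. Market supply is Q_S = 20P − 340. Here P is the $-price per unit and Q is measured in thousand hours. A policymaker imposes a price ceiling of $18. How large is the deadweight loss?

In inverse form: demand P = 33 − 0.2Q, supply P = 17 + 0.05Q.
Competitive equilibrium: 33 − 0.2Q = 17 + 0.05Q → Q* = 64, P* = 20.2.
At the ceiling P = 18, quantity supplied = (18 − 17)/0.05 = 20.
Willingness to pay at Q' = 20: 33 − 0.2·20 = 29.
ΔQ = 64 − 20 = 44; wedge = 29 − 18 = 11.
Deadweight loss = ½ × 44 × 11 = $242 thousand.

$242 thousand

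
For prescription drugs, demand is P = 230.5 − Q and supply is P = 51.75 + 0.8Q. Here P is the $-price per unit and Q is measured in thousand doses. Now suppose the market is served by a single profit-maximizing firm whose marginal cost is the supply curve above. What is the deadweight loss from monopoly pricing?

Competitive equilibrium: 230.5 − Q = 51.75 + 0.8Q → Q* = 99.3056, P* = 131.1944.
Marginal revenue: MR = 230.5 − 2Q. Set MR = MC: 230.5 − 2Q = 51.75 + 0.8Q → Q_m = 63.8393.
Price P_m = 230.5 − 1·63.8393 = 166.6607; MC(Q_m) = 51.75 + 0.8·63.8393 = 102.8214.
Competitive Q* = 99.3056, so ΔQ = 35.4663; wedge = 166.6607 − 102.8214 = 63.8393.
DWL = ½ × 35.4663 × 63.8393 = $1132.07 thousand.

$1132.07 thousand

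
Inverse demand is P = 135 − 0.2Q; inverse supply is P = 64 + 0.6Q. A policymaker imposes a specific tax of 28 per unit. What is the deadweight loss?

490

Competitive equilibrium: 135 − 0.2Q = 64 + 0.6Q → Q* = 88.75, P* = 117.25.
With the tax, the buyer price exceeds the seller price by 28: (135 − 0.2Q) − (64 + 0.6Q) = 28 → Q' = 53.75.
ΔQ = 88.75 − 53.75 = 35; the wedge equals the tax, 28.
The triangle = ½ × 35 × 28 = 490.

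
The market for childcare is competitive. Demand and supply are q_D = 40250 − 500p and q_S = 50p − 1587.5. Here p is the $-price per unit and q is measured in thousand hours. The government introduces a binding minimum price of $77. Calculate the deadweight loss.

$2387.78 thousand

In inverse form: demand p = 80.5 − 0.002q, supply p = 31.75 + 0.02q.
Competitive equilibrium: 80.5 − 0.002q = 31.75 + 0.02q → q* = 2215.9091, p* = 76.0682.
At the floor p = 77, quantity demanded = (80.5 − 77)/0.002 = 1750.
Sellers' marginal cost at q' = 1750: 31.75 + 0.02·1750 = 66.75.
Δq = 2215.9091 − 1750 = 465.9091; wedge = 77 − 66.75 = 10.25.
Deadweight loss = ½ × 465.9091 × 10.25 = $2387.78 thousand.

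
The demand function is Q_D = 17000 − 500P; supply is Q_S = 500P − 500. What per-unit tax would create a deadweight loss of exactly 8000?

8

In inverse form: demand P = 34 − 0.002Q, supply P = 1 + 0.002Q.
Competitive equilibrium: 34 − 0.002Q = 1 + 0.002Q → Q* = 8250, P* = 17.5.
A tax t gives ΔQ = t/0.004 and wedge t, so DWL = t²/0.008.
t²/0.008 = 8000 → t² = 64 → t = 8.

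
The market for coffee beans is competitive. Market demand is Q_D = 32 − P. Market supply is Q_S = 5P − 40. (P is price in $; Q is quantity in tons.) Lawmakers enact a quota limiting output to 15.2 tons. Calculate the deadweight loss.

In inverse form: demand P = 32 − Q, supply P = 8 + 0.2Q.
Competitive equilibrium: 32 − Q = 8 + 0.2Q → Q* = 20, P* = 12.
At Q = 15.2: demand price = 32 − 1·15.2 = 16.8; supply price = 8 + 0.2·15.2 = 11.04.
ΔQ = 20 − 15.2 = 4.8; wedge = 16.8 − 11.04 = 5.76.
The triangle = ½ × 4.8 × 5.76 = $13.824.

$13.824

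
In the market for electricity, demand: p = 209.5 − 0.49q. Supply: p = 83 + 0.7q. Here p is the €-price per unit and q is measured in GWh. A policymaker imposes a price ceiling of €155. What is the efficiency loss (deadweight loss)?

Competitive equilibrium: 209.5 − 0.49q = 83 + 0.7q → q* = 106.3025, p* = 157.4118.
At the ceiling p = 155, quantity supplied = (155 − 83)/0.7 = 102.8571.
Willingness to pay at q' = 102.8571: 209.5 − 0.49·102.8571 = 159.1.
Δq = 106.3025 − 102.8571 = 3.4454; wedge = 159.1 − 155 = 4.1.
Deadweight loss = ½ × 3.4454 × 4.1 = €7.06.

€7.06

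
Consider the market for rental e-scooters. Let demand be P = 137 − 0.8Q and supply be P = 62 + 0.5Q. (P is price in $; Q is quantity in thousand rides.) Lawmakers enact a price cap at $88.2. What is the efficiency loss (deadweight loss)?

Competitive equilibrium: 137 − 0.8Q = 62 + 0.5Q → Q* = 57.6923, P* = 90.8462.
At the ceiling P = 88.2, quantity supplied = (88.2 − 62)/0.5 = 52.4.
Willingness to pay at Q' = 52.4: 137 − 0.8·52.4 = 95.08.
ΔQ = 57.6923 − 52.4 = 5.2923; wedge = 95.08 − 88.2 = 6.88.
DWL = ½ × 5.2923 × 6.88 = $18.21 thousand.

$18.21 thousand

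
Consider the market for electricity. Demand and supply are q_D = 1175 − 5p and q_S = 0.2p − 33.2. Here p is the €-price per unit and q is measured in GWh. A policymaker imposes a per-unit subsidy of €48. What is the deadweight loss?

€221.54

In inverse form: demand p = 235 − 0.2q, supply p = 166 + 5q.
Competitive equilibrium: 235 − 0.2q = 166 + 5q → q* = 13.2692, p* = 232.3462.
The subsidy lowers effective supply by 48: p = 118 + 5q.
New quantity: 235 − 0.2q = 118 + 5q → q' = 22.5.
Overproduction Δq = 22.5 − 13.2692 = 9.2308; wedge = subsidy = 48.
The triangle = ½ × 9.2308 × 48 = €221.54.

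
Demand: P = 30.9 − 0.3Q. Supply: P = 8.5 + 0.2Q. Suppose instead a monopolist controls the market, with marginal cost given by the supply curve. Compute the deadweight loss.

Competitive equilibrium: 30.9 − 0.3Q = 8.5 + 0.2Q → Q* = 44.8, P* = 17.46.
Marginal revenue: MR = 30.9 − 0.6Q. Set MR = MC: 30.9 − 0.6Q = 8.5 + 0.2Q → Q_m = 28.
Price P_m = 30.9 − 0.3·28 = 22.5; MC(Q_m) = 8.5 + 0.2·28 = 14.1.
Competitive Q* = 44.8, so ΔQ = 16.8; wedge = 22.5 − 14.1 = 8.4.
Welfare loss = ½ × 16.8 × 8.4 = 70.56.

70.56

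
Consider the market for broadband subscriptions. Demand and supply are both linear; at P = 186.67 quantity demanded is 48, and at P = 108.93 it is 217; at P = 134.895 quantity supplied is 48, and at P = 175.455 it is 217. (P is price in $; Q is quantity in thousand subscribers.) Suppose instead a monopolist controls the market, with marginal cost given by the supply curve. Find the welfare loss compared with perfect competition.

Demand slope = (108.93 − 186.67)/(217 − 48) = −0.46, so P = 208.75 − 0.46Q.
Supply slope = (175.455 − 134.895)/(217 − 48) = 0.24, so P = 123.375 + 0.24Q.
Competitive equilibrium: 208.75 − 0.46Q = 123.375 + 0.24Q → Q* = 121.9643, P* = 152.6464.
Marginal revenue: MR = 208.75 − 0.92Q. Set MR = MC: 208.75 − 0.92Q = 123.375 + 0.24Q → Q_m = 73.5991.
Price P_m = 208.75 − 0.46·73.5991 = 174.8944; MC(Q_m) = 123.375 + 0.24·73.5991 = 141.0388.
Competitive Q* = 121.9643, so ΔQ = 48.3652; wedge = 174.8944 − 141.0388 = 33.8556.
The triangle = ½ × 48.3652 × 33.8556 = $818.72 thousand.

$818.72 thousand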